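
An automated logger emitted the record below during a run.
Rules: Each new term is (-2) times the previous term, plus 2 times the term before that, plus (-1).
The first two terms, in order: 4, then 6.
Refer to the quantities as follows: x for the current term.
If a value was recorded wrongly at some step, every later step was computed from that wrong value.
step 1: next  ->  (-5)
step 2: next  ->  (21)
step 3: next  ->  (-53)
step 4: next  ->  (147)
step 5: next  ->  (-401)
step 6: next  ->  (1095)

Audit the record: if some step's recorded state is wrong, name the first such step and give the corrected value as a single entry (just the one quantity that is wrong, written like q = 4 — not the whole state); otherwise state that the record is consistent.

no error

Recomputing the run from the initial state:
step 1: x = -5
step 2: x = 21
step 3: x = -53
step 4: x = 147
step 5: x = -401
step 6: x = 1095
This matches the record at every step.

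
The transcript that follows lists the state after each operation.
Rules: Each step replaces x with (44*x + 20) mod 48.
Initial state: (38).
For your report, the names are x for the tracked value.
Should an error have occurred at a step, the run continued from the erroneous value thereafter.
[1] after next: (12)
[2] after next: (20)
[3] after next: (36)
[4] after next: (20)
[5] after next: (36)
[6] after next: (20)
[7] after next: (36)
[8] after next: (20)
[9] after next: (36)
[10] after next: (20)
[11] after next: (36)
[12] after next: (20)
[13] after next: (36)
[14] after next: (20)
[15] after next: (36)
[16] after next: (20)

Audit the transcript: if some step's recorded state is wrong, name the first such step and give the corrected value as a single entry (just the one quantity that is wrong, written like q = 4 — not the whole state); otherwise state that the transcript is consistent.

no error

Recomputing the run from the initial state:
step 1: x = 12
step 2: x = 20
step 3: x = 36
step 4: x = 20
step 5: x = 36
step 6: x = 20
step 7: x = 36
step 8: x = 20
step 9: x = 36
step 10: x = 20
step 11: x = 36
step 12: x = 20
step 13: x = 36
step 14: x = 20
step 15: x = 36
step 16: x = 20
This matches the transcript at every step.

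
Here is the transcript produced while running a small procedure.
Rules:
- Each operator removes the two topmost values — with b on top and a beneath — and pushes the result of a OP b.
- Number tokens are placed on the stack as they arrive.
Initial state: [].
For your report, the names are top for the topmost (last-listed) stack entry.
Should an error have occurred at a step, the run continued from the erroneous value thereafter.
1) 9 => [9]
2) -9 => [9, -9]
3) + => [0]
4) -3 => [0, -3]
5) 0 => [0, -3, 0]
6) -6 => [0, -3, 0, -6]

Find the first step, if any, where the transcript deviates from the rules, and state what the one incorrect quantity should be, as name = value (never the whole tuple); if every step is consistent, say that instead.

no error

Recomputing the run from the initial state:
step 1: [9]
step 2: [9, -9]
step 3: [0]
step 4: [0, -3]
step 5: [0, -3, 0]
step 6: [0, -3, 0, -6]
This matches the transcript at every step.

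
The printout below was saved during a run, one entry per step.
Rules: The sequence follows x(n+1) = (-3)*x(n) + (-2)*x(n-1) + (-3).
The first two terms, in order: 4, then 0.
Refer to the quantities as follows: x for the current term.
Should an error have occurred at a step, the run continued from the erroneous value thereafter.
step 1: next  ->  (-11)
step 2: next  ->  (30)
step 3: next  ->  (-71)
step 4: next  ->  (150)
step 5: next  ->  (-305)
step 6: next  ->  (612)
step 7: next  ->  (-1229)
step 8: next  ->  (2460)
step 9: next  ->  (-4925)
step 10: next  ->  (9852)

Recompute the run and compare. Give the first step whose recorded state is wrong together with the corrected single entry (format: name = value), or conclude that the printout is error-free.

Step 1: x = -3*(0) + (-2)*(4) + (-3) = -11 — checks out.
Step 2: x = -3*(-11) + (-2)*(0) + (-3) = 30 — exactly as logged.
Step 3: x = -3*(30) + (-2)*(-11) + (-3) = -71 — exactly as logged.
Step 4: x = -3*(-71) + (-2)*(30) + (-3) = 150 — checks out.
Step 5: x = -3*(150) + (-2)*(-71) + (-3) = -311 — first mismatch against the printout.
The audit stops at step 5: the recorded entry is wrong and should be x = -311.

step 5, x = -311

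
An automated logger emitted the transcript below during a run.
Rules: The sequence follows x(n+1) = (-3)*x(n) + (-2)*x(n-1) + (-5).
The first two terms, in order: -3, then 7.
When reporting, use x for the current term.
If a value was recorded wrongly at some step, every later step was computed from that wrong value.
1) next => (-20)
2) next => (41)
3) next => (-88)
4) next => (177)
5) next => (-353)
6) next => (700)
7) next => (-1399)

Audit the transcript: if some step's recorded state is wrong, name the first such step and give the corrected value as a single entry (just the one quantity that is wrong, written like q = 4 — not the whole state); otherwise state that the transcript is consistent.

step 5, x = -360

Step 1: x = -3*(7) + (-2)*(-3) + (-5) = -20 — checks out.
Step 2: x = -3*(-20) + (-2)*(7) + (-5) = 41 — consistent with the transcript.
Step 3: x = -3*(41) + (-2)*(-20) + (-5) = -88 — checks out.
Step 4: x = -3*(-88) + (-2)*(41) + (-5) = 177 — verified.
Step 5: x = -3*(177) + (-2)*(-88) + (-5) = -360 — not what was recorded.
So the first discrepancy is step 5, where the right value is x = -360.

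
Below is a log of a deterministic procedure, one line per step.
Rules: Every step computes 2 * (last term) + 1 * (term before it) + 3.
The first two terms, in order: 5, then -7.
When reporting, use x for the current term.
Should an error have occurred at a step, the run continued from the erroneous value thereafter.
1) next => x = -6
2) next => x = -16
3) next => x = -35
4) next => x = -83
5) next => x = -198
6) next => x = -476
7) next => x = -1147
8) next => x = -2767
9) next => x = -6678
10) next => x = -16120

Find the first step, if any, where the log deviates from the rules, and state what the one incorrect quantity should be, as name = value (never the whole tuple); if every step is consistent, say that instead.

no error

Recomputing the run from the initial state:
step 1: x = -6
step 2: x = -16
step 3: x = -35
step 4: x = -83
step 5: x = -198
step 6: x = -476
step 7: x = -1147
step 8: x = -2767
step 9: x = -6678
step 10: x = -16120
This matches the log at every step.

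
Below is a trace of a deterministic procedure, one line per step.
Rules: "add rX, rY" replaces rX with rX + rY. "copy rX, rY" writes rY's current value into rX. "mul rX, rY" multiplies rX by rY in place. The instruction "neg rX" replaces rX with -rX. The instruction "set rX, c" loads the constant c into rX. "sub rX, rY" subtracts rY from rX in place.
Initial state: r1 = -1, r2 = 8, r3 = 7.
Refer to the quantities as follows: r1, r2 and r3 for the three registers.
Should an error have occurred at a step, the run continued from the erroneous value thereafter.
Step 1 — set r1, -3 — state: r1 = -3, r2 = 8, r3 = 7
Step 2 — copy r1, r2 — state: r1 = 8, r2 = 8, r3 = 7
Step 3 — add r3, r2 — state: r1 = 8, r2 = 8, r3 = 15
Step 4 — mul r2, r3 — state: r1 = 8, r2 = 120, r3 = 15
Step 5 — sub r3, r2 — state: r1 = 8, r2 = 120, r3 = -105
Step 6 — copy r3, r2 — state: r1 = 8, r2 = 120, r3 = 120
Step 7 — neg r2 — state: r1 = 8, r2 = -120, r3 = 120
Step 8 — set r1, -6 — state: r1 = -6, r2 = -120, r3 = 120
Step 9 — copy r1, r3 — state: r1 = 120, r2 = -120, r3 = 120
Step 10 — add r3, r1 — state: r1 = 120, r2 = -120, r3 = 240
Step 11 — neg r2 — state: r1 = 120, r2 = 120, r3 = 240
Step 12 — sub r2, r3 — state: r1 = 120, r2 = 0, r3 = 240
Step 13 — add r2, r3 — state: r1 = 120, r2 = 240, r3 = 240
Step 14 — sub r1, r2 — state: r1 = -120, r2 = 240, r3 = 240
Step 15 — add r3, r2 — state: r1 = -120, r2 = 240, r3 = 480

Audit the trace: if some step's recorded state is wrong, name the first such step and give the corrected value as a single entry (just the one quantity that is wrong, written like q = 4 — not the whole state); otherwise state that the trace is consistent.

step 12, r2 = -120

step 1: r1 = -3 -> agrees with the trace
step 2: r1 = 8 -> agrees with the trace
step 3: r3 = 7 + 8 = 15 -> verified
step 4: r2 = 8 * 15 = 120 -> same as recorded
step 5: r3 = 15 - 120 = -105 -> in agreement
step 6: r3 = 120 -> no discrepancy
step 7: r2 = -(120) = -120 -> same as recorded
step 8: r1 = -6 -> agrees with the trace
step 9: r1 = 120 -> confirmed correct
step 10: r3 = 120 + 120 = 240 -> confirmed correct
step 11: r2 = -(-120) = 120 -> confirmed correct
step 12: r2 = 120 - 240 = -120 -> the trace has a different value
The audit stops at step 12: the recorded entry is wrong and should be r2 = -120.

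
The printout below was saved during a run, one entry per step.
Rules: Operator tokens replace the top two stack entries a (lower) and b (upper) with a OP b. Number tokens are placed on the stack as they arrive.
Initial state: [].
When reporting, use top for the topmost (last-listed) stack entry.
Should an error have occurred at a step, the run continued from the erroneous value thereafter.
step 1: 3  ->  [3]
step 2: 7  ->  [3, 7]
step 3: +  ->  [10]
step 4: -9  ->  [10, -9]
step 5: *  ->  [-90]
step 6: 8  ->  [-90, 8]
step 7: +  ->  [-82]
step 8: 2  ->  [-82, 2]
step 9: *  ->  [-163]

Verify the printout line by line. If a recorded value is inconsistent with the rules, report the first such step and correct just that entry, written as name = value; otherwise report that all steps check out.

step 9, top = -164

Step 1: push 3: top = 3 — no discrepancy.
Step 2: push 7: top = 7 — exactly as logged.
Step 3: 3 + 7 = 10 — consistent with the printout.
Step 4: push -9: top = -9 — checks out.
Step 5: 10 * -9 = -90 — in agreement.
Step 6: push 8: top = 8 — same as recorded.
Step 7: -90 + 8 = -82 — same as recorded.
Step 8: push 2: top = 2 — checks out.
Step 9: -82 * 2 = -164 — this is not what the printout shows.
Step 9 is the first one off; corrected, top = -164.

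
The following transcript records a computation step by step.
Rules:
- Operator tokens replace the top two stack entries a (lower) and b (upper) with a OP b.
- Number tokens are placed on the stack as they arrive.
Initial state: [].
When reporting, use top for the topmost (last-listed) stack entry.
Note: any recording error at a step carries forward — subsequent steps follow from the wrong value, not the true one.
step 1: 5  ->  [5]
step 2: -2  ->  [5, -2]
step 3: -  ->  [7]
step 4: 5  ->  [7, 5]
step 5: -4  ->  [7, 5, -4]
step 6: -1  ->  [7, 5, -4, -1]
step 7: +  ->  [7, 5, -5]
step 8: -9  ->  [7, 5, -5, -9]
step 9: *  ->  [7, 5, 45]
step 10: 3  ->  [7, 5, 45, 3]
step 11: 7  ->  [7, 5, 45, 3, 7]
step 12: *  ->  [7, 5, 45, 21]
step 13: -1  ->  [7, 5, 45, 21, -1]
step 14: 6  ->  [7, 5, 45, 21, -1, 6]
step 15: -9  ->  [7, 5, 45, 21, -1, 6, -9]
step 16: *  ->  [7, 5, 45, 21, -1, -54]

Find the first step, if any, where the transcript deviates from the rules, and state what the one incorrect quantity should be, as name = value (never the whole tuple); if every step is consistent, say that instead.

1. push 5: top = 5 (no discrepancy)
2. push -2: top = -2 (confirmed correct)
3. 5 - -2 = 7 (no discrepancy)
4. push 5: top = 5 (checks out)
5. push -4: top = -4 (exactly as logged)
6. push -1: top = -1 (in agreement)
7. -4 + -1 = -5 (no discrepancy)
8. push -9: top = -9 (matches)
9. -5 * -9 = 45 (no discrepancy)
10. push 3: top = 3 (matches)
11. push 7: top = 7 (consistent with the transcript)
12. 3 * 7 = 21 (matches)
13. push -1: top = -1 (no discrepancy)
14. push 6: top = 6 (checks out)
15. push -9: top = -9 (consistent with the transcript)
16. 6 * -9 = -54 (confirmed correct)
No step deviates from the rules.

no error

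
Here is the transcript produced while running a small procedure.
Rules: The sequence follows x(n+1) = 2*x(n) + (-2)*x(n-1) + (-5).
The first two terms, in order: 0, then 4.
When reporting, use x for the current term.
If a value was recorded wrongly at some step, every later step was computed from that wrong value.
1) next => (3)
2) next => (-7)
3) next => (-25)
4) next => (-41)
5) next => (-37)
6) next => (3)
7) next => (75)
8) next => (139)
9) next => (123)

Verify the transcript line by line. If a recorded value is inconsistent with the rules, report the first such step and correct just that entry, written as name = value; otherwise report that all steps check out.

Step 1: x = 2*(4) + (-2)*(0) + (-5) = 3 — same as recorded.
Step 2: x = 2*(3) + (-2)*(4) + (-5) = -7 — checks out.
Step 3: x = 2*(-7) + (-2)*(3) + (-5) = -25 — consistent with the transcript.
Step 4: x = 2*(-25) + (-2)*(-7) + (-5) = -41 — no discrepancy.
Step 5: x = 2*(-41) + (-2)*(-25) + (-5) = -37 — confirmed correct.
Step 6: x = 2*(-37) + (-2)*(-41) + (-5) = 3 — exactly as logged.
Step 7: x = 2*(3) + (-2)*(-37) + (-5) = 75 — same as recorded.
Step 8: x = 2*(75) + (-2)*(3) + (-5) = 139 — matches.
Step 9: x = 2*(139) + (-2)*(75) + (-5) = 123 — verified.
Nothing is out of place; the run is error-free.

no error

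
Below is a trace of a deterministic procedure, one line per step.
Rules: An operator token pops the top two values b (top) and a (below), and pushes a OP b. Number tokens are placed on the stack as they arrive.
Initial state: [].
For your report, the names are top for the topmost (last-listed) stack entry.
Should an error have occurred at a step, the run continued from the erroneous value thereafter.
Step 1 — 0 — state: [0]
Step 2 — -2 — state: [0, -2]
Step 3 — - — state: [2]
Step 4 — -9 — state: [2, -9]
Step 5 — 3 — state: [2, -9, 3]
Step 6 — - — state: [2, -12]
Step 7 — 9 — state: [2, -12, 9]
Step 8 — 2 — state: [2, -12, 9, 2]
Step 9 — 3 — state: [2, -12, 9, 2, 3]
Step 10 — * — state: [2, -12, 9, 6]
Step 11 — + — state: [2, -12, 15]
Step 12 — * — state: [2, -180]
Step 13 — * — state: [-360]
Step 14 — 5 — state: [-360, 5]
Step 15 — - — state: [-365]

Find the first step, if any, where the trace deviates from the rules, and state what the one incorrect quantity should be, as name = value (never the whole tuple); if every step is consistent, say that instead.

no error

step 1: push 0: top = 0 -> exactly as logged
step 2: push -2: top = -2 -> in agreement
step 3: 0 - -2 = 2 -> verified
step 4: push -9: top = -9 -> exactly as logged
step 5: push 3: top = 3 -> matches
step 6: -9 - 3 = -12 -> verified
step 7: push 9: top = 9 -> agrees with the trace
step 8: push 2: top = 2 -> no discrepancy
step 9: push 3: top = 3 -> consistent with the trace
step 10: 2 * 3 = 6 -> agrees with the trace
step 11: 9 + 6 = 15 -> matches
step 12: -12 * 15 = -180 -> exactly as logged
step 13: 2 * -180 = -360 -> exactly as logged
step 14: push 5: top = 5 -> agrees with the trace
step 15: -360 - 5 = -365 -> matches
Nothing is out of place; the run is error-free.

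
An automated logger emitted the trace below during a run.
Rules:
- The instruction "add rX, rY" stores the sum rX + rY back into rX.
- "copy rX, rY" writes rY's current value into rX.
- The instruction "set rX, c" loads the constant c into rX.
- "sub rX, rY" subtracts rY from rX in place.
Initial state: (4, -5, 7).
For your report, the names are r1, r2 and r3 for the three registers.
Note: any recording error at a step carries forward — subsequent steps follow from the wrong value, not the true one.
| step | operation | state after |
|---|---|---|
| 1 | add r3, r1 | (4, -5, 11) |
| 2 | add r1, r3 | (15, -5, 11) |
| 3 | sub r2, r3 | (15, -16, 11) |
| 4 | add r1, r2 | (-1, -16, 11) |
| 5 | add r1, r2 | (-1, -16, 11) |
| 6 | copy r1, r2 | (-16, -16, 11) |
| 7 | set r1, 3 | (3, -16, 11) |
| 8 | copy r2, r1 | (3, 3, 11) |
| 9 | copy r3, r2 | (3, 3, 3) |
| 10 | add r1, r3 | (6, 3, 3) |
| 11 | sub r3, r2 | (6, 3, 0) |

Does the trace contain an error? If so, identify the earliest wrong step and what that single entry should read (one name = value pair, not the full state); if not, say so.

step 5, r1 = -17

Recomputing the run from the initial state:
step 1: r1 = 4, r2 = -5, r3 = 11
step 2: r1 = 15, r2 = -5, r3 = 11
step 3: r1 = 15, r2 = -16, r3 = 11
step 4: r1 = -1, r2 = -16, r3 = 11
step 5: r1 = -17, r2 = -16, r3 = 11
step 6: r1 = -16, r2 = -16, r3 = 11
step 7: r1 = 3, r2 = -16, r3 = 11
step 8: r1 = 3, r2 = 3, r3 = 11
step 9: r1 = 3, r2 = 3, r3 = 3
step 10: r1 = 6, r2 = 3, r3 = 3
step 11: r1 = 6, r2 = 3, r3 = 0
The first disagreement with the trace is at step 5, where the value should be r1 = -17.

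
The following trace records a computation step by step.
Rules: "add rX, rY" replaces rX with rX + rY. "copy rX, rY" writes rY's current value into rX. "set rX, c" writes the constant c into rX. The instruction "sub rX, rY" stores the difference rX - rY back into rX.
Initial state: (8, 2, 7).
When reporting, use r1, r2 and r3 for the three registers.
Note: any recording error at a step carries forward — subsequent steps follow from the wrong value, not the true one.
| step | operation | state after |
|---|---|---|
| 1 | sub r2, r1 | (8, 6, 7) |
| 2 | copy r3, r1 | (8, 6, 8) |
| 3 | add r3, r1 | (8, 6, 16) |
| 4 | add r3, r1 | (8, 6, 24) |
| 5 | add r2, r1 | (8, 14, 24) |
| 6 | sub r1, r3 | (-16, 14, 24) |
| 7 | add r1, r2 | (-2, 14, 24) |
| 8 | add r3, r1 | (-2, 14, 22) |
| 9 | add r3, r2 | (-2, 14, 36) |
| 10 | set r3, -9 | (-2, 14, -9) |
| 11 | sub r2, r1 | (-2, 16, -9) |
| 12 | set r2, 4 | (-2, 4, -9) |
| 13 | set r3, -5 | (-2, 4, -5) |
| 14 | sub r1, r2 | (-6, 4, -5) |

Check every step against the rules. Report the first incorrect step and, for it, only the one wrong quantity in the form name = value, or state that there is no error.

step 1, r2 = -6

Recomputing the run from the initial state:
step 1: r1 = 8, r2 = -6, r3 = 7
step 2: r1 = 8, r2 = -6, r3 = 8
step 3: r1 = 8, r2 = -6, r3 = 16
step 4: r1 = 8, r2 = -6, r3 = 24
step 5: r1 = 8, r2 = 2, r3 = 24
step 6: r1 = -16, r2 = 2, r3 = 24
step 7: r1 = -14, r2 = 2, r3 = 24
step 8: r1 = -14, r2 = 2, r3 = 10
step 9: r1 = -14, r2 = 2, r3 = 12
step 10: r1 = -14, r2 = 2, r3 = -9
step 11: r1 = -14, r2 = 16, r3 = -9
step 12: r1 = -14, r2 = 4, r3 = -9
step 13: r1 = -14, r2 = 4, r3 = -5
step 14: r1 = -18, r2 = 4, r3 = -5
The first disagreement with the trace is at step 1, where the value should be r2 = -6.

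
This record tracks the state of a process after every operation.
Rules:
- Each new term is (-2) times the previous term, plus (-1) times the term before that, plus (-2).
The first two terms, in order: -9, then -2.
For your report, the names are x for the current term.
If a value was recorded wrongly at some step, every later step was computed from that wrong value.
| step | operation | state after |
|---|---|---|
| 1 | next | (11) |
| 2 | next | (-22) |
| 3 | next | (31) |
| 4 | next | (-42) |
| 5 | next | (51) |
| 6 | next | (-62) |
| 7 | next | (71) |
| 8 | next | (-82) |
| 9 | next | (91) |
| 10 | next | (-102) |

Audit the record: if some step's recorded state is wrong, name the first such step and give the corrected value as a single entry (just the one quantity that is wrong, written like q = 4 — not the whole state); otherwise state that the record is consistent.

Recomputing the run from the initial state:
step 1: x = 11
step 2: x = -22
step 3: x = 31
step 4: x = -42
step 5: x = 51
step 6: x = -62
step 7: x = 71
step 8: x = -82
step 9: x = 91
step 10: x = -102
This matches the record at every step.

no error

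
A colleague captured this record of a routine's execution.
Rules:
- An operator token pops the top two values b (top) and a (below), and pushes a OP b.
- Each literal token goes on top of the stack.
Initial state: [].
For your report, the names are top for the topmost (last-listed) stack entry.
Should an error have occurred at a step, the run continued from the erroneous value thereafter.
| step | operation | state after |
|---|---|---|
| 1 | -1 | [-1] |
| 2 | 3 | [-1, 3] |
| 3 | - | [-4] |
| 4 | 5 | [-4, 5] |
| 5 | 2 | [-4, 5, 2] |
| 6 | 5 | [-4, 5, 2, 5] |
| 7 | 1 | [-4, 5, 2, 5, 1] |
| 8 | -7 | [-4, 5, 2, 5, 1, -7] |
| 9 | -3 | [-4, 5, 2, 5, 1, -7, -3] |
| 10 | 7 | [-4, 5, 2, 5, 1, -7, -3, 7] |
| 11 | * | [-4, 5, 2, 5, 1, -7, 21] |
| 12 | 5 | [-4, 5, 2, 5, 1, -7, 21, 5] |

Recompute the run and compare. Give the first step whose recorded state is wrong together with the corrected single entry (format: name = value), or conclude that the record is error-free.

step 11, top = -21

Recomputing the run from the initial state:
step 1: [-1]
step 2: [-1, 3]
step 3: [-4]
step 4: [-4, 5]
step 5: [-4, 5, 2]
step 6: [-4, 5, 2, 5]
step 7: [-4, 5, 2, 5, 1]
step 8: [-4, 5, 2, 5, 1, -7]
step 9: [-4, 5, 2, 5, 1, -7, -3]
step 10: [-4, 5, 2, 5, 1, -7, -3, 7]
step 11: [-4, 5, 2, 5, 1, -7, -21]
step 12: [-4, 5, 2, 5, 1, -7, -21, 5]
The first disagreement with the record is at step 11, where the value should be top = -21.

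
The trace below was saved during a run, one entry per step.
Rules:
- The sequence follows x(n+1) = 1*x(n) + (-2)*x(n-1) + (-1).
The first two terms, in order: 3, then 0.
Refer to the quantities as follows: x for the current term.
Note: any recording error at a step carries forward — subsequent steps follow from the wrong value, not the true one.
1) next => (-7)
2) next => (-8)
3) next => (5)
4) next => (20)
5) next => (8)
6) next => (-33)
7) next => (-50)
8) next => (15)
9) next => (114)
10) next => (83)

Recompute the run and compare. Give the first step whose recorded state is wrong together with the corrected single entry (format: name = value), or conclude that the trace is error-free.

step 5, x = 9

1. x = 1*(0) + (-2)*(3) + (-1) = -7 (checks out)
2. x = 1*(-7) + (-2)*(0) + (-1) = -8 (exactly as logged)
3. x = 1*(-8) + (-2)*(-7) + (-1) = 5 (verified)
4. x = 1*(5) + (-2)*(-8) + (-1) = 20 (in agreement)
5. x = 1*(20) + (-2)*(5) + (-1) = 9 (this is not what the trace shows)
Step 5 is the first one off; corrected, x = 9.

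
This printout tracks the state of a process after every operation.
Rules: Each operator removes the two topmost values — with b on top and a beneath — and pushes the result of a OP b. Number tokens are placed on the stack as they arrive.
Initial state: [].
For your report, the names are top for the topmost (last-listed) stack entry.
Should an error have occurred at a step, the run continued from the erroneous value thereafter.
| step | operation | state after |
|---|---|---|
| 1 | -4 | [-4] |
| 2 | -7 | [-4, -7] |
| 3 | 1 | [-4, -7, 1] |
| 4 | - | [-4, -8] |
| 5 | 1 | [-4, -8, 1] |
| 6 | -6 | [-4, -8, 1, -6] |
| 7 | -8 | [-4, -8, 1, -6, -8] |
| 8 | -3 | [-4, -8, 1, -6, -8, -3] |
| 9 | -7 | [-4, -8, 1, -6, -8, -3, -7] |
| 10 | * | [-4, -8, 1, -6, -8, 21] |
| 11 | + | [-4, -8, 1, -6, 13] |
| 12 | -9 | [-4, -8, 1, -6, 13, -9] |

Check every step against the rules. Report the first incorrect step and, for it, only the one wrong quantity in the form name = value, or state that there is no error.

no error

Step 1: push -4: top = -4 — exactly as logged.
Step 2: push -7: top = -7 — verified.
Step 3: push 1: top = 1 — matches.
Step 4: -7 - 1 = -8 — no discrepancy.
Step 5: push 1: top = 1 — no discrepancy.
Step 6: push -6: top = -6 — confirmed correct.
Step 7: push -8: top = -8 — consistent with the printout.
Step 8: push -3: top = -3 — checks out.
Step 9: push -7: top = -7 — matches.
Step 10: -3 * -7 = 21 — same as recorded.
Step 11: -8 + 21 = 13 — verified.
Step 12: push -9: top = -9 — in agreement.
The whole run recomputes cleanly — no discrepancies.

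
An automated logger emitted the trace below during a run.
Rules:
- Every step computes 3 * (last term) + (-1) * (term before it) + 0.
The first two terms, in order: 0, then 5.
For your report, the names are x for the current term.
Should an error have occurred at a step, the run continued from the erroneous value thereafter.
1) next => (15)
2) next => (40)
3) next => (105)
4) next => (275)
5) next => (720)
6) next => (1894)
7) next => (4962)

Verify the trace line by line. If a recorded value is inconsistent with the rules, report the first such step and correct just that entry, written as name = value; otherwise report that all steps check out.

Step 1: x = 3*(5) + (-1)*(0) + (0) = 15 — consistent with the trace.
Step 2: x = 3*(15) + (-1)*(5) + (0) = 40 — same as recorded.
Step 3: x = 3*(40) + (-1)*(15) + (0) = 105 — in agreement.
Step 4: x = 3*(105) + (-1)*(40) + (0) = 275 — matches.
Step 5: x = 3*(275) + (-1)*(105) + (0) = 720 — in agreement.
Step 6: x = 3*(720) + (-1)*(275) + (0) = 1885 — the recorded entry deviates here.
The earliest wrong entry is at step 6: it should read x = 1885.

step 6, x = 1885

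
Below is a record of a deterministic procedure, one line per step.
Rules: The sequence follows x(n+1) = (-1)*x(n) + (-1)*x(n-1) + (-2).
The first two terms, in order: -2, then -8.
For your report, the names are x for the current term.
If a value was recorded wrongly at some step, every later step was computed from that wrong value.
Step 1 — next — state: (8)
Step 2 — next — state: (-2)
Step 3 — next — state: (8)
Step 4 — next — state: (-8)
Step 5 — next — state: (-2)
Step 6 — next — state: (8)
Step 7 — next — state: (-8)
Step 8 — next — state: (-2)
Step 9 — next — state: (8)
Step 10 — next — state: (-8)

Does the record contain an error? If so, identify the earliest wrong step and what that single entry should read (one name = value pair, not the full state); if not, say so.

step 3, x = -8

Step 1: x = -1*(-8) + (-1)*(-2) + (-2) = 8 — same as recorded.
Step 2: x = -1*(8) + (-1)*(-8) + (-2) = -2 — confirmed correct.
Step 3: x = -1*(-2) + (-1)*(8) + (-2) = -8 — the record has a different value.
That makes step 3 the first incorrect line — x = -8 is what it should show.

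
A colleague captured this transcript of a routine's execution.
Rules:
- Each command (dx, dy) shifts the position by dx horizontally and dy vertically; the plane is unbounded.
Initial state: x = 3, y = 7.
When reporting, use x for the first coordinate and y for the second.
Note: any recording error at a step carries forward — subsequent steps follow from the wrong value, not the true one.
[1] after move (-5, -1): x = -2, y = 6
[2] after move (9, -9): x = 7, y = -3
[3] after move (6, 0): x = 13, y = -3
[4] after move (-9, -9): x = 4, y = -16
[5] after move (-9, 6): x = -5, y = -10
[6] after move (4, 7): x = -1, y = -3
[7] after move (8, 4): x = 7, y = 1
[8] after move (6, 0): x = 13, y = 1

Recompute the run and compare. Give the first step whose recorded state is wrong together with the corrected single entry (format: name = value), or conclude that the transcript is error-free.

Recomputing the run from the initial state:
step 1: x = -2, y = 6
step 2: x = 7, y = -3
step 3: x = 13, y = -3
step 4: x = 4, y = -12
step 5: x = -5, y = -6
step 6: x = -1, y = 1
step 7: x = 7, y = 5
step 8: x = 13, y = 5
The first disagreement with the transcript is at step 4, where the value should be y = -12.

step 4, y = -12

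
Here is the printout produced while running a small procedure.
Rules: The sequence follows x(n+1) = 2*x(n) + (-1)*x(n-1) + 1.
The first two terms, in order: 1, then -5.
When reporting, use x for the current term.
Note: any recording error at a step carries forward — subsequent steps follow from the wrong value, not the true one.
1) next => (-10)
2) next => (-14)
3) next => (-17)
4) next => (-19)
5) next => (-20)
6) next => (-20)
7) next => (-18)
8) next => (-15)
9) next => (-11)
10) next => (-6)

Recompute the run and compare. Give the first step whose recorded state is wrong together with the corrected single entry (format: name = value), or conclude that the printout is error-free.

step 7, x = -19

Recomputing the run from the initial state:
step 1: x = -10
step 2: x = -14
step 3: x = -17
step 4: x = -19
step 5: x = -20
step 6: x = -20
step 7: x = -19
step 8: x = -17
step 9: x = -14
step 10: x = -10
The first disagreement with the printout is at step 7, where the value should be x = -19.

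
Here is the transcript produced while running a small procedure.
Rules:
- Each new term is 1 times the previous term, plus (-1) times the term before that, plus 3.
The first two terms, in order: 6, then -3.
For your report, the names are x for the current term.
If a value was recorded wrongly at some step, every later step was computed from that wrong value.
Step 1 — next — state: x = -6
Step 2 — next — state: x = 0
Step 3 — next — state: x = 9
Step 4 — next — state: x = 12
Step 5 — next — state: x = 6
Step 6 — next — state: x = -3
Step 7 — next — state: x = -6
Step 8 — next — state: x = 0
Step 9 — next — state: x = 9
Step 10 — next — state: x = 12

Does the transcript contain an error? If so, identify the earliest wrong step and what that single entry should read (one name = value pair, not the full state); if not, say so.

no error

Recomputing the run from the initial state:
step 1: x = -6
step 2: x = 0
step 3: x = 9
step 4: x = 12
step 5: x = 6
step 6: x = -3
step 7: x = -6
step 8: x = 0
step 9: x = 9
step 10: x = 12
This matches the transcript at every step.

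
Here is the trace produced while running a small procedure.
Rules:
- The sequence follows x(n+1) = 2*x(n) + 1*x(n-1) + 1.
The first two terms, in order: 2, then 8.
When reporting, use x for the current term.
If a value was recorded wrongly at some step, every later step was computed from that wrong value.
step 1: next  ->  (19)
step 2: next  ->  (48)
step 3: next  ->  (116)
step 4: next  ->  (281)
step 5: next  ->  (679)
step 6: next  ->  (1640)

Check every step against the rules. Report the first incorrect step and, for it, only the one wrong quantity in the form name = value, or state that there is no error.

step 2, x = 47

Step 1: x = 2*(8) + (1)*(2) + (1) = 19 — matches.
Step 2: x = 2*(19) + (1)*(8) + (1) = 47 — the trace has a different value.
Step 2 is the first one off; corrected, x = 47.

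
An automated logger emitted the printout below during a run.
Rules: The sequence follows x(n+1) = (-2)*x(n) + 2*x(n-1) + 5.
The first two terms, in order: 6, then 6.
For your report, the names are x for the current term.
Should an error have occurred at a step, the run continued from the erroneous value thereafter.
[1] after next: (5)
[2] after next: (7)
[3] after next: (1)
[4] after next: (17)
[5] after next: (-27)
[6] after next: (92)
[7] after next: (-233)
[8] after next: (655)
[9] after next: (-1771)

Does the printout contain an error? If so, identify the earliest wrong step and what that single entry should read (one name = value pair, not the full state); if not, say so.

step 6, x = 93

Recomputing the run from the initial state:
step 1: x = 5
step 2: x = 7
step 3: x = 1
step 4: x = 17
step 5: x = -27
step 6: x = 93
step 7: x = -235
step 8: x = 661
step 9: x = -1787
The first disagreement with the printout is at step 6, where the value should be x = 93.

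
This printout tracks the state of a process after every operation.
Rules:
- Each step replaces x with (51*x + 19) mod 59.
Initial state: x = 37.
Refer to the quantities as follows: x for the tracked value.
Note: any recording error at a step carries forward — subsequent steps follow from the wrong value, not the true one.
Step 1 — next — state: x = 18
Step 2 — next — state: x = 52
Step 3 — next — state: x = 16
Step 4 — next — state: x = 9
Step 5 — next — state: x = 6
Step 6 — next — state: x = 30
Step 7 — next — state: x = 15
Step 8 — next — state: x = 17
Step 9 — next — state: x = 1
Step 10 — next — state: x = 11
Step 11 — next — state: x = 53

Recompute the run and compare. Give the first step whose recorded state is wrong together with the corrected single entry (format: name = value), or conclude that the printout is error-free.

Recomputing the run from the initial state:
step 1: x = 18
step 2: x = 52
step 3: x = 16
step 4: x = 9
step 5: x = 6
step 6: x = 30
step 7: x = 15
step 8: x = 17
step 9: x = 1
step 10: x = 11
step 11: x = 49
The first disagreement with the printout is at step 11, where the value should be x = 49.

step 11, x = 49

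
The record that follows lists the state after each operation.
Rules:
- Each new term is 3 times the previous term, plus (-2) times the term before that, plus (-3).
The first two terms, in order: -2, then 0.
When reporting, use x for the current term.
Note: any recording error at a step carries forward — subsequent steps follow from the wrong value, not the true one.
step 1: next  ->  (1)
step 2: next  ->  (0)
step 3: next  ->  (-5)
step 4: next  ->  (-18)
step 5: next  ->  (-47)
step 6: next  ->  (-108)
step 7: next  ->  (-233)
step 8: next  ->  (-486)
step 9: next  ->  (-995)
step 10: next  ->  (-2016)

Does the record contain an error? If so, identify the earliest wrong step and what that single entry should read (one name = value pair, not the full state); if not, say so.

Step 1: x = 3*(0) + (-2)*(-2) + (-3) = 1 — same as recorded.
Step 2: x = 3*(1) + (-2)*(0) + (-3) = 0 — consistent with the record.
Step 3: x = 3*(0) + (-2)*(1) + (-3) = -5 — no discrepancy.
Step 4: x = 3*(-5) + (-2)*(0) + (-3) = -18 — same as recorded.
Step 5: x = 3*(-18) + (-2)*(-5) + (-3) = -47 — confirmed correct.
Step 6: x = 3*(-47) + (-2)*(-18) + (-3) = -108 — verified.
Step 7: x = 3*(-108) + (-2)*(-47) + (-3) = -233 — consistent with the record.
Step 8: x = 3*(-233) + (-2)*(-108) + (-3) = -486 — exactly as logged.
Step 9: x = 3*(-486) + (-2)*(-233) + (-3) = -995 — confirmed correct.
Step 10: x = 3*(-995) + (-2)*(-486) + (-3) = -2016 — agrees with the record.
Each recorded entry agrees with the recomputation.

no error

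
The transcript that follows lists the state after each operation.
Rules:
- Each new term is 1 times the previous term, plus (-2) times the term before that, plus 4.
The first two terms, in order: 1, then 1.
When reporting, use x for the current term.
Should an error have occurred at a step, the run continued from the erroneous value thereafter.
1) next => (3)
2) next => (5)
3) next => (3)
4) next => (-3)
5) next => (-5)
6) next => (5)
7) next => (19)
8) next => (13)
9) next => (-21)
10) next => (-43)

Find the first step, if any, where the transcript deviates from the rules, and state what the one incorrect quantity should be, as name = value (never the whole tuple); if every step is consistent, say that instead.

Recomputing the run from the initial state:
step 1: x = 3
step 2: x = 5
step 3: x = 3
step 4: x = -3
step 5: x = -5
step 6: x = 5
step 7: x = 19
step 8: x = 13
step 9: x = -21
step 10: x = -43
This matches the transcript at every step.

no error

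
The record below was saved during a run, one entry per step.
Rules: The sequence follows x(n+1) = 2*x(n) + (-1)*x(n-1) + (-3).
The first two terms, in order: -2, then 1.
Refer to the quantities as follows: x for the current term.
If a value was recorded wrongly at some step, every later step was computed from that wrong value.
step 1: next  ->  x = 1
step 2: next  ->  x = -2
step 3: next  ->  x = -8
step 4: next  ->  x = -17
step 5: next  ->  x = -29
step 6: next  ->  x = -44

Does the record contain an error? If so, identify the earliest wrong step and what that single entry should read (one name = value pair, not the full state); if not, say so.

Recomputing the run from the initial state:
step 1: x = 1
step 2: x = -2
step 3: x = -8
step 4: x = -17
step 5: x = -29
step 6: x = -44
This matches the record at every step.

no error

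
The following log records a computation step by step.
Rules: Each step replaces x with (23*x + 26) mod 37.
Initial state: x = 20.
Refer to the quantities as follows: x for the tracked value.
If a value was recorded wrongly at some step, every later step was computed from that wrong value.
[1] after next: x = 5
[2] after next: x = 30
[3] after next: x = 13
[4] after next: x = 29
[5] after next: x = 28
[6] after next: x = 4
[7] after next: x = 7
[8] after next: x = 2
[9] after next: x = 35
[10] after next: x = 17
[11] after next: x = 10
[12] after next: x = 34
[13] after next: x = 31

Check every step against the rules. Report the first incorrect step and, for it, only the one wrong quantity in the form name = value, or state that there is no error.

step 5, x = 27

step 1: x = (23*20 + 26) mod 37 = 5 -> checks out
step 2: x = (23*5 + 26) mod 37 = 30 -> same as recorded
step 3: x = (23*30 + 26) mod 37 = 13 -> agrees with the log
step 4: x = (23*13 + 26) mod 37 = 29 -> verified
step 5: x = (23*29 + 26) mod 37 = 27 -> a discrepancy with the log
The audit stops at step 5: the recorded entry is wrong and should be x = 27.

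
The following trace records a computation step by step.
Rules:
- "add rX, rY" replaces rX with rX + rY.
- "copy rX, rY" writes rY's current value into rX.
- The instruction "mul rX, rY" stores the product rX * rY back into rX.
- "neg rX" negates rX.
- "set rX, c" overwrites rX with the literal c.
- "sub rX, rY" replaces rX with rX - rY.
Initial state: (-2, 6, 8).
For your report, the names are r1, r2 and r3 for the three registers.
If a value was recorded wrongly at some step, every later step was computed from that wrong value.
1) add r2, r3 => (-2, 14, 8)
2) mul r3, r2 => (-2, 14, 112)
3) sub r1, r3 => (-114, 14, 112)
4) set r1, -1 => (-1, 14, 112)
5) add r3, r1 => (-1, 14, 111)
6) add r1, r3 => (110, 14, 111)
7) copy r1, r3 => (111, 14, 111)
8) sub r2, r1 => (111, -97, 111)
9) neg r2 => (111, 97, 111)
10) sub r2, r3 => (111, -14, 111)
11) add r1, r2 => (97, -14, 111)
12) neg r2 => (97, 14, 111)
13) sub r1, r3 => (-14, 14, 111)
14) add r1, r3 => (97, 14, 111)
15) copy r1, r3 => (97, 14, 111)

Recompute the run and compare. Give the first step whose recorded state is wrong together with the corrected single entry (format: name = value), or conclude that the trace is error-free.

step 15, r1 = 111

Recomputing the run from the initial state:
step 1: r1 = -2, r2 = 14, r3 = 8
step 2: r1 = -2, r2 = 14, r3 = 112
step 3: r1 = -114, r2 = 14, r3 = 112
step 4: r1 = -1, r2 = 14, r3 = 112
step 5: r1 = -1, r2 = 14, r3 = 111
step 6: r1 = 110, r2 = 14, r3 = 111
step 7: r1 = 111, r2 = 14, r3 = 111
step 8: r1 = 111, r2 = -97, r3 = 111
step 9: r1 = 111, r2 = 97, r3 = 111
step 10: r1 = 111, r2 = -14, r3 = 111
step 11: r1 = 97, r2 = -14, r3 = 111
step 12: r1 = 97, r2 = 14, r3 = 111
step 13: r1 = -14, r2 = 14, r3 = 111
step 14: r1 = 97, r2 = 14, r3 = 111
step 15: r1 = 111, r2 = 14, r3 = 111
The first disagreement with the trace is at step 15, where the value should be r1 = 111.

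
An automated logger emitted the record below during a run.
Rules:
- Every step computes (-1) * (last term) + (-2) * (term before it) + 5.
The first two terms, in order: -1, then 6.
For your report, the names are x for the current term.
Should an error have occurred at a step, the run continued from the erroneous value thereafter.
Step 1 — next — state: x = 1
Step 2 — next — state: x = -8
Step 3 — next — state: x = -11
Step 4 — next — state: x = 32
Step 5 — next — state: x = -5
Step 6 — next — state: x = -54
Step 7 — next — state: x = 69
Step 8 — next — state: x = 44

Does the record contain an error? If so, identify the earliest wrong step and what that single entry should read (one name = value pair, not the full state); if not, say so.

step 3, x = 11

Recomputing the run from the initial state:
step 1: x = 1
step 2: x = -8
step 3: x = 11
step 4: x = 10
step 5: x = -27
step 6: x = 12
step 7: x = 47
step 8: x = -66
The first disagreement with the record is at step 3, where the value should be x = 11.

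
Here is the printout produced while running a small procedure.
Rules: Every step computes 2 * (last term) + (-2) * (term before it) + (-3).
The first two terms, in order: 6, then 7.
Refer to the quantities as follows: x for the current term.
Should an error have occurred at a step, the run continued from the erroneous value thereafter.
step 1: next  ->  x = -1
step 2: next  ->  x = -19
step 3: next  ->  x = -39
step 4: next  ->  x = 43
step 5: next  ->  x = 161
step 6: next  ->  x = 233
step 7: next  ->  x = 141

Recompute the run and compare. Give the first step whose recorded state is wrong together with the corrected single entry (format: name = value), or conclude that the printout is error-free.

step 4, x = -43

Step 1: x = 2*(7) + (-2)*(6) + (-3) = -1 — checks out.
Step 2: x = 2*(-1) + (-2)*(7) + (-3) = -19 — exactly as logged.
Step 3: x = 2*(-19) + (-2)*(-1) + (-3) = -39 — no discrepancy.
Step 4: x = 2*(-39) + (-2)*(-19) + (-3) = -43 — a discrepancy with the printout.
The audit stops at step 4: the recorded entry is wrong and should be x = -43.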